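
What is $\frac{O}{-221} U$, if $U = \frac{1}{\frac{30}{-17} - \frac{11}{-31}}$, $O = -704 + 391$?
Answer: $- \frac{9703}{9659} \approx -1.0046$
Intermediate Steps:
$O = -313$
$U = - \frac{527}{743}$ ($U = \frac{1}{30 \left(- \frac{1}{17}\right) - - \frac{11}{31}} = \frac{1}{- \frac{30}{17} + \frac{11}{31}} = \frac{1}{- \frac{743}{527}} = - \frac{527}{743} \approx -0.70929$)
$\frac{O}{-221} U = - \frac{313}{-221} \left(- \frac{527}{743}\right) = \left(-313\right) \left(- \frac{1}{221}\right) \left(- \frac{527}{743}\right) = \frac{313}{221} \left(- \frac{527}{743}\right) = - \frac{9703}{9659}$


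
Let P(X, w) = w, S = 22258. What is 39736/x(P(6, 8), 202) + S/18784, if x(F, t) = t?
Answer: 187724285/948592 ≈ 197.90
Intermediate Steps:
39736/x(P(6, 8), 202) + S/18784 = 39736/202 + 22258/18784 = 39736*(1/202) + 22258*(1/18784) = 19868/101 + 11129/9392 = 187724285/948592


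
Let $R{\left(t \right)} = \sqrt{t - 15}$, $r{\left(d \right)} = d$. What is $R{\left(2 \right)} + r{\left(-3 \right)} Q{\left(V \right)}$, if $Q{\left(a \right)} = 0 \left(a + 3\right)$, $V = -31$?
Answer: $i \sqrt{13} \approx 3.6056 i$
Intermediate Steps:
$R{\left(t \right)} = \sqrt{-15 + t}$
$Q{\left(a \right)} = 0$ ($Q{\left(a \right)} = 0 \left(3 + a\right) = 0$)
$R{\left(2 \right)} + r{\left(-3 \right)} Q{\left(V \right)} = \sqrt{-15 + 2} - 0 = \sqrt{-13} + 0 = i \sqrt{13} + 0 = i \sqrt{13}$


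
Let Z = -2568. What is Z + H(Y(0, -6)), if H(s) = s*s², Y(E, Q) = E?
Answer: -2568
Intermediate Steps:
H(s) = s³
Z + H(Y(0, -6)) = -2568 + 0³ = -2568 + 0 = -2568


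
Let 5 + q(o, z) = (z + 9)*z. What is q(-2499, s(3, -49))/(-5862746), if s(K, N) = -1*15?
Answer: -85/5862746 ≈ -1.4498e-5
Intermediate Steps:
s(K, N) = -15
q(o, z) = -5 + z*(9 + z) (q(o, z) = -5 + (z + 9)*z = -5 + (9 + z)*z = -5 + z*(9 + z))
q(-2499, s(3, -49))/(-5862746) = (-5 + (-15)**2 + 9*(-15))/(-5862746) = (-5 + 225 - 135)*(-1/5862746) = 85*(-1/5862746) = -85/5862746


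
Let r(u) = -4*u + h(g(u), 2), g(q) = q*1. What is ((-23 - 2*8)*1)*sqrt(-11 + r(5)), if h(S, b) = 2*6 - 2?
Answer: -39*I*sqrt(21) ≈ -178.72*I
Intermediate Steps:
g(q) = q
h(S, b) = 10 (h(S, b) = 12 - 2 = 10)
r(u) = 10 - 4*u (r(u) = -4*u + 10 = 10 - 4*u)
((-23 - 2*8)*1)*sqrt(-11 + r(5)) = ((-23 - 2*8)*1)*sqrt(-11 + (10 - 4*5)) = ((-23 - 1*16)*1)*sqrt(-11 + (10 - 20)) = ((-23 - 16)*1)*sqrt(-11 - 10) = (-39*1)*sqrt(-21) = -39*I*sqrt(21)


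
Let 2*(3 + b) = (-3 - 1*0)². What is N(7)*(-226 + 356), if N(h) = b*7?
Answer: 1365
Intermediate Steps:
b = 3/2 (b = -3 + (-3 - 1*0)²/2 = -3 + (-3 + 0)²/2 = -3 + (½)*(-3)² = -3 + (½)*9 = -3 + 9/2 = 3/2 ≈ 1.5000)
N(h) = 21/2 (N(h) = (3/2)*7 = 21/2)
N(7)*(-226 + 356) = 21*(-226 + 356)/2 = (21/2)*130 = 1365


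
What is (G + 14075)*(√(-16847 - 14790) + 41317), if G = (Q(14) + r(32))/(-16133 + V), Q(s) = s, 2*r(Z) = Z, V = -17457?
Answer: 1953381903274/3359 + 47277922*I*√31637/3359 ≈ 5.8154e+8 + 2.5035e+6*I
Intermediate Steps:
r(Z) = Z/2
G = -3/3359 (G = (14 + (½)*32)/(-16133 - 17457) = (14 + 16)/(-33590) = 30*(-1/33590) = -3/3359 ≈ -0.00089312)
(G + 14075)*(√(-16847 - 14790) + 41317) = (-3/3359 + 14075)*(√(-16847 - 14790) + 41317) = 47277922*(√(-31637) + 41317)/3359 = 47277922*(I*√31637 + 41317)/3359 = 47277922*(41317 + I*√31637)/3359 = 1953381903274/3359 + 47277922*I*√31637/3359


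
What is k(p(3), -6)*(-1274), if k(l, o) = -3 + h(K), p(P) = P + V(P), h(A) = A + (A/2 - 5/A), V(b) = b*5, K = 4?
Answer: -4459/2 ≈ -2229.5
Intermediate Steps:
V(b) = 5*b
h(A) = -5/A + 3*A/2 (h(A) = A + (A*(½) - 5/A) = A + (A/2 - 5/A) = -5/A + 3*A/2)
p(P) = 6*P (p(P) = P + 5*P = 6*P)
k(l, o) = 7/4 (k(l, o) = -3 + (-5/4 + (3/2)*4) = -3 + (-5*¼ + 6) = -3 + (-5/4 + 6) = -3 + 19/4 = 7/4)
k(p(3), -6)*(-1274) = (7/4)*(-1274) = -4459/2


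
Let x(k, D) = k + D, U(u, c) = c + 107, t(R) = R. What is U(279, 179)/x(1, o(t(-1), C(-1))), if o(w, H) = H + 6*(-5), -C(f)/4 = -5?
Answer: -286/9 ≈ -31.778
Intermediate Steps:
C(f) = 20 (C(f) = -4*(-5) = 20)
o(w, H) = -30 + H (o(w, H) = H - 30 = -30 + H)
U(u, c) = 107 + c
x(k, D) = D + k
U(279, 179)/x(1, o(t(-1), C(-1))) = (107 + 179)/((-30 + 20) + 1) = 286/(-10 + 1) = 286/(-9) = 286*(-⅑) = -286/9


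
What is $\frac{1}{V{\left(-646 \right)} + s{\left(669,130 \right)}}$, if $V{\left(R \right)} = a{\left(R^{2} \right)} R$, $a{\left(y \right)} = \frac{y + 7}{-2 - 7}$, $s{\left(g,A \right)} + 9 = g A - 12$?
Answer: $\frac{9}{270373199} \approx 3.3287 \cdot 10^{-8}$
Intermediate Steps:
$s{\left(g,A \right)} = -21 + A g$ ($s{\left(g,A \right)} = -9 + \left(g A - 12\right) = -9 + \left(A g - 12\right) = -9 + \left(-12 + A g\right) = -21 + A g$)
$a{\left(y \right)} = - \frac{7}{9} - \frac{y}{9}$ ($a{\left(y \right)} = \frac{7 + y}{-9} = \left(7 + y\right) \left(- \frac{1}{9}\right) = - \frac{7}{9} - \frac{y}{9}$)
$V{\left(R \right)} = R \left(- \frac{7}{9} - \frac{R^{2}}{9}\right)$ ($V{\left(R \right)} = \left(- \frac{7}{9} - \frac{R^{2}}{9}\right) R = R \left(- \frac{7}{9} - \frac{R^{2}}{9}\right)$)
$\frac{1}{V{\left(-646 \right)} + s{\left(669,130 \right)}} = \frac{1}{\left(- \frac{1}{9}\right) \left(-646\right) \left(7 + \left(-646\right)^{2}\right) + \left(-21 + 130 \cdot 669\right)} = \frac{1}{\left(- \frac{1}{9}\right) \left(-646\right) \left(7 + 417316\right) + \left(-21 + 86970\right)} = \frac{1}{\left(- \frac{1}{9}\right) \left(-646\right) 417323 + 86949} = \frac{1}{\frac{269590658}{9} + 86949} = \frac{1}{\frac{270373199}{9}} = \frac{9}{270373199}$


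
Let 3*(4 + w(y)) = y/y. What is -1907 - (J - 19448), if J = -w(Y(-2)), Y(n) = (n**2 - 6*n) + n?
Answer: 52612/3 ≈ 17537.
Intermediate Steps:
Y(n) = n**2 - 5*n
w(y) = -11/3 (w(y) = -4 + (y/y)/3 = -4 + (1/3)*1 = -4 + 1/3 = -11/3)
J = 11/3 (J = -1*(-11/3) = 11/3 ≈ 3.6667)
-1907 - (J - 19448) = -1907 - (11/3 - 19448) = -1907 - 1*(-58333/3) = -1907 + 58333/3 = 52612/3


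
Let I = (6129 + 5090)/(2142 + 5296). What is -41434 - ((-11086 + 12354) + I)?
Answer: -317628695/7438 ≈ -42704.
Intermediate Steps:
I = 11219/7438 ≈ 1.5083
-41434 - ((-11086 + 12354) + I) = -41434 - ((-11086 + 12354) + 11219/7438) = -41434 - (1268 + 11219/7438) = -41434 - 1*9442603/7438 = -41434 - 9442603/7438 = -317628695/7438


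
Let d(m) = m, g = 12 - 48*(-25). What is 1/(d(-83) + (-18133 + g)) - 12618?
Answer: -214556473/17004 ≈ -12618.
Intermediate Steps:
g = 1212 (g = 12 + 1200 = 1212)
1/(d(-83) + (-18133 + g)) - 12618 = 1/(-83 + (-18133 + 1212)) - 12618 = 1/(-83 - 16921) - 12618 = 1/(-17004) - 12618 = -1/17004 - 12618 = -214556473/17004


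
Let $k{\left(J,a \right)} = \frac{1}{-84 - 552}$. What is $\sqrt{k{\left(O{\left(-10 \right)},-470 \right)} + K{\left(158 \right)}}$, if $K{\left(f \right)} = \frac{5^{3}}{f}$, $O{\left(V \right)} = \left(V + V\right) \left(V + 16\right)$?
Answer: $\frac{\sqrt{498307431}}{25122} \approx 0.88858$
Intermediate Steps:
$O{\left(V \right)} = 2 V \left(16 + V\right)$
$k{\left(J,a \right)} = - \frac{1}{636}$ ($k{\left(J,a \right)} = \frac{1}{-636} = - \frac{1}{636}$)
$K{\left(f \right)} = \frac{125}{f}$
$\sqrt{k{\left(O{\left(-10 \right)},-470 \right)} + K{\left(158 \right)}} = \sqrt{- \frac{1}{636} + \frac{125}{158}} = \sqrt{\frac{39671}{50244}} = \frac{\sqrt{498307431}}{25122}$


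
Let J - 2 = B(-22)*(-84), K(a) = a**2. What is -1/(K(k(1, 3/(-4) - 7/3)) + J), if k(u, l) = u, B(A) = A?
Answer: -1/1851 ≈ -0.00054025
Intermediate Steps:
J = 1850 (J = 2 - 22*(-84) = 2 + 1848 = 1850)
-1/(K(k(1, 3/(-4) - 7/3)) + J) = -1/(1**2 + 1850) = -1/(1 + 1850) = -1/1851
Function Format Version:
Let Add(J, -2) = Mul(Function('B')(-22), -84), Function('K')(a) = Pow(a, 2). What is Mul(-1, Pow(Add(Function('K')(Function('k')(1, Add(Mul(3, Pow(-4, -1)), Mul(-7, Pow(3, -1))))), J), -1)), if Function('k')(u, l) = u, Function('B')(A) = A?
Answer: Rational(-1, 1851) ≈ -0.00054025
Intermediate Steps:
J = 1850 (J = Add(2, Mul(-22, -84)) = Add(2, 1848) = 1850)
Mul(-1, Pow(Add(Function('K')(Function('k')(1, Add(Mul(3, Pow(-4, -1)), Mul(-7, Pow(3, -1))))), J), -1)) = Mul(-1, Pow(Add(Pow(1, 2), 1850), -1)) = Mul(-1, Pow(Add(1, 1850), -1)) = Mul(-1, Pow(1851, -1)) = Mul(-1, Rational(1, 1851)) = Rational(-1, 1851)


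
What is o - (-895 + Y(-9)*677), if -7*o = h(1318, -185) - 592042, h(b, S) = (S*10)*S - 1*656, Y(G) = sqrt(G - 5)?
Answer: 256713/7 - 677*I*sqrt(14) ≈ 36673.0 - 2533.1*I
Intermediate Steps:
Y(G) = sqrt(-5 + G)
h(b, S) = -656 + 10*S**2 (h(b, S) = (10*S)*S - 656 = 10*S**2 - 656 = -656 + 10*S**2)
o = 250448/7 (o = -((-656 + 10*(-185)**2) - 592042)/7 = -((-656 + 10*34225) - 592042)/7 = -((-656 + 342250) - 592042)/7 = -(341594 - 592042)/7 = -1/7*(-250448) = 250448/7 ≈ 35778.)
o - (-895 + Y(-9)*677) = 250448/7 - (-895 + sqrt(-5 - 9)*677) = 250448/7 - (-895 + sqrt(-14)*677) = 250448/7 - (-895 + (I*sqrt(14))*677) = 250448/7 - (-895 + 677*I*sqrt(14)) = 250448/7 + (895 - 677*I*sqrt(14)) = 256713/7 - 677*I*sqrt(14)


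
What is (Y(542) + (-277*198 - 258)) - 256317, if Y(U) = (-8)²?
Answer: -311357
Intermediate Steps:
Y(U) = 64
(Y(542) + (-277*198 - 258)) - 256317 = (64 + (-277*198 - 258)) - 256317 = (64 + (-54846 - 258)) - 256317 = (64 - 55104) - 256317 = -55040 - 256317 = -311357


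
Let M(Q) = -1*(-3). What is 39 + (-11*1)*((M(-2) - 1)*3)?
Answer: -27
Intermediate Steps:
M(Q) = 3
39 + (-11*1)*((M(-2) - 1)*3) = 39 + (-11*1)*((3 - 1)*3) = 39 - 22*3 = 39 - 11*6 = 39 - 66 = -27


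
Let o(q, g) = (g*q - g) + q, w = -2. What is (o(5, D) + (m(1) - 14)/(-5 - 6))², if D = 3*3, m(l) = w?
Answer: 218089/121 ≈ 1802.4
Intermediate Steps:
m(l) = -2
D = 9
o(q, g) = q - g + g*q (o(q, g) = (-g + g*q) + q = q - g + g*q)
(o(5, D) + (m(1) - 14)/(-5 - 6))² = ((5 - 1*9 + 9*5) + (-2 - 14)/(-5 - 6))² = ((5 - 9 + 45) - 16/(-11))² = (41 - 16*(-1/11))² = (41 + 16/11)² = (467/11)² = 218089/121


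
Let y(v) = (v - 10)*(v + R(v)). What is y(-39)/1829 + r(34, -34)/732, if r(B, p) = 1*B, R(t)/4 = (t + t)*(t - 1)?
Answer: -223085801/669414 ≈ -333.26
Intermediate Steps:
R(t) = 8*t*(-1 + t) (R(t) = 4*((t + t)*(t - 1)) = 4*((2*t)*(-1 + t)) = 4*(2*t*(-1 + t)) = 8*t*(-1 + t))
r(B, p) = B
y(v) = (-10 + v)*(v + 8*v*(-1 + v)) (y(v) = (v - 10)*(v + 8*v*(-1 + v)) = (-10 + v)*(v + 8*v*(-1 + v)))
y(-39)/1829 + r(34, -34)/732 = -39*(70 - 87*(-39) + 8*(-39)**2)/1829 + 34/732 = -39*(70 + 3393 + 8*1521)*(1/1829) + 34*(1/732) = -39*(70 + 3393 + 12168)*(1/1829) + 17/366 = -39*15631*(1/1829) + 17/366 = -609609*1/1829 + 17/366 = -609609/1829 + 17/366 = -223085801/669414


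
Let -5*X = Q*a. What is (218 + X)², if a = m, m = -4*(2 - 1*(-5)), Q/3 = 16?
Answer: 5924356/25 ≈ 2.3697e+5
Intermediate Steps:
Q = 48 (Q = 3*16 = 48)
m = -28 (m = -4*(2 + 5) = -4*7 = -28)
a = -28
X = 1344/5 (X = -48*(-28)/5 = -⅕*(-1344) = 1344/5 ≈ 268.80)
(218 + X)² = (218 + 1344/5)² = (2434/5)² = 5924356/25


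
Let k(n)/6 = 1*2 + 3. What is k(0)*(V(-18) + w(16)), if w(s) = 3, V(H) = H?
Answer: -450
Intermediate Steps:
k(n) = 30 (k(n) = 6*(1*2 + 3) = 6*(2 + 3) = 6*5 = 30)
k(0)*(V(-18) + w(16)) = 30*(-18 + 3) = 30*(-15) = -450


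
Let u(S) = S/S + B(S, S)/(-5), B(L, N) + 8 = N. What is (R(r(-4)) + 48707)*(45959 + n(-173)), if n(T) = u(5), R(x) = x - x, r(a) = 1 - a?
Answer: 11193014721/5 ≈ 2.2386e+9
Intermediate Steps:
R(x) = 0
B(L, N) = -8 + N
u(S) = 13/5 - S/5 (u(S) = S/S + (-8 + S)/(-5) = 1 + (-8 + S)*(-⅕) = 1 + (8/5 - S/5) = 13/5 - S/5)
n(T) = 8/5 (n(T) = 13/5 - ⅕*5 = 13/5 - 1 = 8/5)
(R(r(-4)) + 48707)*(45959 + n(-173)) = (0 + 48707)*(45959 + 8/5) = 48707*(229803/5) = 11193014721/5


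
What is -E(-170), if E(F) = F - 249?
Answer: 419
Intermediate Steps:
E(F) = -249 + F
-E(-170) = -(-249 - 170) = -1*(-419) = 419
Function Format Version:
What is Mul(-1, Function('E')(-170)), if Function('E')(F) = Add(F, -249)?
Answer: 419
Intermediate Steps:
Function('E')(F) = Add(-249, F)
Mul(-1, Function('E')(-170)) = Mul(-1, Add(-249, -170)) = Mul(-1, -419) = 419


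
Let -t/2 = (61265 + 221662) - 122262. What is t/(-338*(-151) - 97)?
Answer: -321330/50941 ≈ -6.3079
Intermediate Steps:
t = -321330 (t = -2*((61265 + 221662) - 122262) = -2*(282927 - 122262) = -2*160665 = -321330)
t/(-338*(-151) - 97) = -321330/(-338*(-151) - 97) = -321330/(51038 - 97) = -321330/50941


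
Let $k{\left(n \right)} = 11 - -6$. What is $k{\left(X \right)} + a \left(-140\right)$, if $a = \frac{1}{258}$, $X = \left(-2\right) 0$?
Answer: $\frac{2123}{129} \approx 16.457$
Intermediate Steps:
$X = 0$
$k{\left(n \right)} = 17$ ($k{\left(n \right)} = 11 + 6 = 17$)
$a = \frac{1}{258} \approx 0.003876$
$k{\left(X \right)} + a \left(-140\right) = 17 + \frac{1}{258} \left(-140\right) = 17 - \frac{70}{129} = \frac{2123}{129}$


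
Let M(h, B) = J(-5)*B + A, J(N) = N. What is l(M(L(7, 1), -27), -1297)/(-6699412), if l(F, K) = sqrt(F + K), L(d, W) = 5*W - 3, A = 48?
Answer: -I*sqrt(1114)/6699412 ≈ -4.982e-6*I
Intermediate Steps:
L(d, W) = -3 + 5*W
M(h, B) = 48 - 5*B (M(h, B) = -5*B + 48 = 48 - 5*B)
l(M(L(7, 1), -27), -1297)/(-6699412) = sqrt((48 - 5*(-27)) - 1297)/(-6699412) = sqrt((48 + 135) - 1297)*(-1/6699412) = sqrt(183 - 1297)*(-1/6699412) = sqrt(-1114)*(-1/6699412) = (I*sqrt(1114))*(-1/6699412) = -I*sqrt(1114)/6699412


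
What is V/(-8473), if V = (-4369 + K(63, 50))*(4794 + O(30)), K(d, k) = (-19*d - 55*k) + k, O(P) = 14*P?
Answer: 43098924/8473 ≈ 5086.6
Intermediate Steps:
K(d, k) = -54*k - 19*d (K(d, k) = (-55*k - 19*d) + k = -54*k - 19*d)
V = -43098924 (V = (-4369 + (-54*50 - 19*63))*(4794 + 14*30) = (-4369 + (-2700 - 1197))*(4794 + 420) = (-4369 - 3897)*5214 = -8266*5214 = -43098924)
V/(-8473) = -43098924/(-8473) = -43098924*(-1/8473) = 43098924/8473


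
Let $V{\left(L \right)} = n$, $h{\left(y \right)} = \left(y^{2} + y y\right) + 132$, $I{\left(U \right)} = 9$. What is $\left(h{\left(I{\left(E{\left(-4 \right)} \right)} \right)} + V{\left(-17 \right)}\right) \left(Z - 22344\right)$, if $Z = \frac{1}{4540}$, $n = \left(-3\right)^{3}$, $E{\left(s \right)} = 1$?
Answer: $- \frac{27084949653}{4540} \approx -5.9658 \cdot 10^{6}$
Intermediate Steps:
$h{\left(y \right)} = 132 + 2 y^{2}$ ($h{\left(y \right)} = \left(y^{2} + y^{2}\right) + 132 = 2 y^{2} + 132 = 132 + 2 y^{2}$)
$n = -27$
$V{\left(L \right)} = -27$
$Z = \frac{1}{4540} \approx 0.00022026$
$\left(h{\left(I{\left(E{\left(-4 \right)} \right)} \right)} + V{\left(-17 \right)}\right) \left(Z - 22344\right) = \left(\left(132 + 2 \cdot 9^{2}\right) - 27\right) \left(\frac{1}{4540} - 22344\right) = \left(\left(132 + 2 \cdot 81\right) - 27\right) \left(- \frac{101441759}{4540}\right) = \left(\left(132 + 162\right) - 27\right) \left(- \frac{101441759}{4540}\right) = \left(294 - 27\right) \left(- \frac{101441759}{4540}\right) = 267 \left(- \frac{101441759}{4540}\right) = - \frac{27084949653}{4540}$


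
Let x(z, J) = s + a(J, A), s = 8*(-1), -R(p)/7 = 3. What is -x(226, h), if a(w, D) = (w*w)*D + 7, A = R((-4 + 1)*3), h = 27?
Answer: 15310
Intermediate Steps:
R(p) = -21 (R(p) = -7*3 = -21)
A = -21
a(w, D) = 7 + D*w**2 (a(w, D) = w**2*D + 7 = D*w**2 + 7 = 7 + D*w**2)
s = -8
x(z, J) = -1 - 21*J**2 (x(z, J) = -8 + (7 - 21*J**2) = -1 - 21*J**2)
-x(226, h) = -(-1 - 21*27**2) = -(-1 - 21*729) = -(-1 - 15309) = -1*(-15310) = 15310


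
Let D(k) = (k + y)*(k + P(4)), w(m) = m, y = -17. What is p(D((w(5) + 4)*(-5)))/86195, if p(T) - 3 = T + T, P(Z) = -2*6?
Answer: 7071/86195 ≈ 0.082035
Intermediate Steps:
P(Z) = -12
D(k) = (-17 + k)*(-12 + k) (D(k) = (k - 17)*(k - 12) = (-17 + k)*(-12 + k))
p(T) = 3 + 2*T (p(T) = 3 + (T + T) = 3 + 2*T)
p(D((w(5) + 4)*(-5)))/86195 = (3 + 2*(204 + ((5 + 4)*(-5))² - 29*(5 + 4)*(-5)))/86195 = (3 + 2*(204 + (9*(-5))² - 261*(-5)))*(1/86195) = (3 + 2*(204 + (-45)² - 29*(-45)))*(1/86195) = (3 + 2*(204 + 2025 + 1305))*(1/86195) = (3 + 2*3534)*(1/86195) = (3 + 7068)*(1/86195) = 7071*(1/86195) = 7071/86195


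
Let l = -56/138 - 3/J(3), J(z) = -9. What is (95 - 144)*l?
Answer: 245/69 ≈ 3.5507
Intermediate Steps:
l = -5/69 (l = -56/138 - 3/(-9) = -56*1/138 - 3*(-⅑) = -28/69 + ⅓ = -5/69 ≈ -0.072464)
(95 - 144)*l = (95 - 144)*(-5/69) = -49*(-5/69) = 245/69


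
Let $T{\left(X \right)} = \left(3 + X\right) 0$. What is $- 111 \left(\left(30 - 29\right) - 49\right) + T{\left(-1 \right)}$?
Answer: $5328$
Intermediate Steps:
$T{\left(X \right)} = 0$
$- 111 \left(\left(30 - 29\right) - 49\right) + T{\left(-1 \right)} = - 111 \left(\left(30 - 29\right) - 49\right) + 0 = - 111 \left(1 - 49\right) + 0 = \left(-111\right) \left(-48\right) + 0 = 5328 + 0 = 5328$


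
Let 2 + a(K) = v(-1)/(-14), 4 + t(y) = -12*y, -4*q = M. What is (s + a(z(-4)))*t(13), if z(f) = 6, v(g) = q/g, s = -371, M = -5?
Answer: 417660/7 ≈ 59666.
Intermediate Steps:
q = 5/4 (q = -¼*(-5) = 5/4 ≈ 1.2500)
t(y) = -4 - 12*y
v(g) = 5/(4*g)
a(K) = -107/56 (a(K) = -2 + ((5/4)/(-1))/(-14) = -2 + ((5/4)*(-1))*(-1/14) = -2 - 5/4*(-1/14) = -2 + 5/56 = -107/56)
(s + a(z(-4)))*t(13) = (-371 - 107/56)*(-4 - 12*13) = -20883*(-4 - 156)/56 = -20883/56*(-160) = 417660/7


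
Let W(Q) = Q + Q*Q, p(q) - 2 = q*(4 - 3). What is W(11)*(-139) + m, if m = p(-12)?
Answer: -18358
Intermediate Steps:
p(q) = 2 + q (p(q) = 2 + q*(4 - 3) = 2 + q*1 = 2 + q)
m = -10 (m = 2 - 12 = -10)
W(Q) = Q + Q²
W(11)*(-139) + m = (11*(1 + 11))*(-139) - 10 = (11*12)*(-139) - 10 = 132*(-139) - 10 = -18348 - 10 = -18358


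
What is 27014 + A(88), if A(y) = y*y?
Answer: 34758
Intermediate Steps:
A(y) = y**2
27014 + A(88) = 27014 + 88**2 = 27014 + 7744 = 34758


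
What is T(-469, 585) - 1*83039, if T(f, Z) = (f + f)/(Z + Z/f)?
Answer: -11367428671/136890 ≈ -83041.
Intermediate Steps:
T(f, Z) = 2*f/(Z + Z/f) (T(f, Z) = (2*f)/(Z + Z/f) = 2*f/(Z + Z/f))
T(-469, 585) - 1*83039 = 2*(-469)²/(585*(1 - 469)) - 1*83039 = 2*(1/585)*219961/(-468) - 83039 = 2*(1/585)*219961*(-1/468) - 83039 = -219961/136890 - 83039 = -11367428671/136890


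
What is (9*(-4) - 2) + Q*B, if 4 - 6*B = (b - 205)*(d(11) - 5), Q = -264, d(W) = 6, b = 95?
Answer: -5054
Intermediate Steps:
B = 19 (B = 2/3 - (95 - 205)*(6 - 5)/6 = 2/3 - (-55)/3 = 2/3 - 1/6*(-110) = 2/3 + 55/3 = 19)
(9*(-4) - 2) + Q*B = (9*(-4) - 2) - 264*19 = (-36 - 2) - 5016 = -38 - 5016 = -5054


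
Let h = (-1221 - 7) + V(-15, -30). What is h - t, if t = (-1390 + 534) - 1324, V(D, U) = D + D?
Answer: 922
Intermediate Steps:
V(D, U) = 2*D
h = -1258 (h = (-1221 - 7) + 2*(-15) = -1228 - 30 = -1258)
t = -2180 (t = -856 - 1324 = -2180)
h - t = -1258 - 1*(-2180) = -1258 + 2180 = 922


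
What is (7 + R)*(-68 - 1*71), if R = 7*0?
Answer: -973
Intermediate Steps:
R = 0
(7 + R)*(-68 - 1*71) = (7 + 0)*(-68 - 1*71) = 7*(-68 - 71) = 7*(-139) = -973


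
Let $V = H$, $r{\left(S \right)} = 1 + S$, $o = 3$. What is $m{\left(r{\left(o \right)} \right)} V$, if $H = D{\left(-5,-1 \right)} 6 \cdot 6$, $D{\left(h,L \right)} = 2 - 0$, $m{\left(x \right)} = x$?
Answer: $288$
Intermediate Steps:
$D{\left(h,L \right)} = 2$ ($D{\left(h,L \right)} = 2 + 0 = 2$)
$H = 72$ ($H = 2 \cdot 6 \cdot 6 = 12 \cdot 6 = 72$)
$V = 72$
$m{\left(r{\left(o \right)} \right)} V = \left(1 + 3\right) 72 = 4 \cdot 72 = 288$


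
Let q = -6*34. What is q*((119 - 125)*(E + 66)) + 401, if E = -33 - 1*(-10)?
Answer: 53033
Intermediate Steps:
q = -204
E = -23 (E = -33 + 10 = -23)
q*((119 - 125)*(E + 66)) + 401 = -204*(119 - 125)*(-23 + 66) + 401 = -(-1224)*43 + 401 = -204*(-258) + 401 = 52632 + 401 = 53033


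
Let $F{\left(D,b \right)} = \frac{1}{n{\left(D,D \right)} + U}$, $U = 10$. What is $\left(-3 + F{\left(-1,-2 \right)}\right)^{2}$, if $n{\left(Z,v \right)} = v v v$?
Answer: $\frac{676}{81} \approx 8.3457$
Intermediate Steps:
$n{\left(Z,v \right)} = v^{3}$ ($n{\left(Z,v \right)} = v^{2} v = v^{3}$)
$F{\left(D,b \right)} = \frac{1}{10 + D^{3}}$ ($F{\left(D,b \right)} = \frac{1}{D^{3} + 10} = \frac{1}{10 + D^{3}}$)
$\left(-3 + F{\left(-1,-2 \right)}\right)^{2} = \left(-3 + \frac{1}{10 + \left(-1\right)^{3}}\right)^{2} = \left(-3 + \frac{1}{10 - 1}\right)^{2} = \left(-3 + \frac{1}{9}\right)^{2} = \left(- \frac{26}{9}\right)^{2} = \frac{676}{81}$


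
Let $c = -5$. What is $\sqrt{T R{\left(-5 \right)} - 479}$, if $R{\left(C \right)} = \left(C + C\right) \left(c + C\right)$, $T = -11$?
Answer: $i \sqrt{1579} \approx 39.737 i$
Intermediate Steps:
$R{\left(C \right)} = 2 C \left(-5 + C\right)$ ($R{\left(C \right)} = \left(C + C\right) \left(-5 + C\right) = 2 C \left(-5 + C\right)$)
$\sqrt{T R{\left(-5 \right)} - 479} = \sqrt{- 11 \cdot 2 \left(-5\right) \left(-5 - 5\right) - 479} = \sqrt{- 11 \cdot 2 \left(-5\right) \left(-10\right) - 479} = \sqrt{\left(-11\right) 100 - 479} = \sqrt{-1100 - 479} = \sqrt{-1579} = i \sqrt{1579}$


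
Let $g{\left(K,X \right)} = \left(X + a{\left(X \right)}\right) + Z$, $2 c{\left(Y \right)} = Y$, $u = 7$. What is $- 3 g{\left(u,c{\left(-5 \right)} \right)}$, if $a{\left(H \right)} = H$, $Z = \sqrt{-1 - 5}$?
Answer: $15 - 3 i \sqrt{6} \approx 15.0 - 7.3485 i$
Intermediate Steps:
$c{\left(Y \right)} = \frac{Y}{2}$
$Z = i \sqrt{6}$ ($Z = \sqrt{-6} = i \sqrt{6} \approx 2.4495 i$)
$g{\left(K,X \right)} = 2 X + i \sqrt{6}$ ($g{\left(K,X \right)} = \left(X + X\right) + i \sqrt{6} = 2 X + i \sqrt{6}$)
$- 3 g{\left(u,c{\left(-5 \right)} \right)} = - 3 \left(2 \cdot \frac{1}{2} \left(-5\right) + i \sqrt{6}\right) = - 3 \left(2 \left(- \frac{5}{2}\right) + i \sqrt{6}\right) = - 3 \left(-5 + i \sqrt{6}\right) = 15 - 3 i \sqrt{6}$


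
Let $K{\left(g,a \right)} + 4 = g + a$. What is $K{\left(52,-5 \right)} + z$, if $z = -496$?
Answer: $-453$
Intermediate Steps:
$K{\left(g,a \right)} = -4 + a + g$ ($K{\left(g,a \right)} = -4 + \left(g + a\right) = -4 + \left(a + g\right) = -4 + a + g$)
$K{\left(52,-5 \right)} + z = \left(-4 - 5 + 52\right) - 496 = 43 - 496 = -453$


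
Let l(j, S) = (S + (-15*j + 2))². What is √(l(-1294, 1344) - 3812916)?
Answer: 2*√106749655 ≈ 20664.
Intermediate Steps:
l(j, S) = (2 + S - 15*j)² (l(j, S) = (S + (2 - 15*j))² = (2 + S - 15*j)²)
√(l(-1294, 1344) - 3812916) = √((2 + 1344 - 15*(-1294))² - 3812916) = √((2 + 1344 + 19410)² - 3812916) = √(20756² - 3812916) = √(430811536 - 3812916) = √426998620 = 2*√106749655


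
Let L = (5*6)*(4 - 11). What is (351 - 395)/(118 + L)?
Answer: 11/23 ≈ 0.47826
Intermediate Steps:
L = -210 (L = 30*(-7) = -210)
(351 - 395)/(118 + L) = (351 - 395)/(118 - 210) = -44/(-92) = -44*(-1/92) = 11/23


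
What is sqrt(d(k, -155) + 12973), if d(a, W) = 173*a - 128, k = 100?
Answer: sqrt(30145) ≈ 173.62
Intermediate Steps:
d(a, W) = -128 + 173*a
sqrt(d(k, -155) + 12973) = sqrt((-128 + 173*100) + 12973) = sqrt((-128 + 17300) + 12973) = sqrt(17172 + 12973) = sqrt(30145)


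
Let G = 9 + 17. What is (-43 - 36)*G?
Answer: -2054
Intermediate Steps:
G = 26
(-43 - 36)*G = (-43 - 36)*26 = -79*26 = -2054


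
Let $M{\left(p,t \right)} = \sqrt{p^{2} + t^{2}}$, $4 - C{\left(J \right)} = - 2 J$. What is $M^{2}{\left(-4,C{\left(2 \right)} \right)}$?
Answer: $80$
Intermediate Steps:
$C{\left(J \right)} = 4 + 2 J$ ($C{\left(J \right)} = 4 - - 2 J = 4 + 2 J$)
$M^{2}{\left(-4,C{\left(2 \right)} \right)} = \left(\sqrt{\left(-4\right)^{2} + \left(4 + 2 \cdot 2\right)^{2}}\right)^{2} = \left(\sqrt{16 + \left(4 + 4\right)^{2}}\right)^{2} = \left(\sqrt{16 + 8^{2}}\right)^{2} = \left(\sqrt{16 + 64}\right)^{2} = \left(\sqrt{80}\right)^{2} = \left(4 \sqrt{5}\right)^{2} = 80$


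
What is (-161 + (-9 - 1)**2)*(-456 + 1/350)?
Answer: 9735539/350 ≈ 27816.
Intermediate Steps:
(-161 + (-9 - 1)**2)*(-456 + 1/350) = (-161 + (-10)**2)*(-456 + 1/350) = (-161 + 100)*(-159599/350) = -61*(-159599/350) = 9735539/350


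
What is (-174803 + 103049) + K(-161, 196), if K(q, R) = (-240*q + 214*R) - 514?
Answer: 8316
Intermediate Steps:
K(q, R) = -514 - 240*q + 214*R
(-174803 + 103049) + K(-161, 196) = (-174803 + 103049) + (-514 - 240*(-161) + 214*196) = -71754 + (-514 + 38640 + 41944) = -71754 + 80070 = 8316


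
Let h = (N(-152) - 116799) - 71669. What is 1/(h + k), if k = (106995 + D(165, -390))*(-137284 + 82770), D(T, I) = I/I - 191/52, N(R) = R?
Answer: -26/151651976577 ≈ -1.7145e-10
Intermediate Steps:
D(T, I) = -139/52 (D(T, I) = 1 - 191*1/52 = 1 - 191/52 = -139/52)
h = -188620 (h = (-152 - 116799) - 71669 = -116951 - 71669 = -188620)
k = -151647072457/26 (k = (106995 - 139/52)*(-137284 + 82770) = (5563601/52)*(-54514) = -151647072457/26 ≈ -5.8326e+9)
1/(h + k) = 1/(-188620 - 151647072457/26) = 1/(-151651976577/26) = -26/151651976577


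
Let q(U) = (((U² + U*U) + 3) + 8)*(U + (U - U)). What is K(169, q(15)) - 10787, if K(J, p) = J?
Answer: -10618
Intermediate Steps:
q(U) = U*(11 + 2*U²) (q(U) = (((U² + U²) + 3) + 8)*(U + 0) = ((2*U² + 3) + 8)*U = ((3 + 2*U²) + 8)*U = (11 + 2*U²)*U = U*(11 + 2*U²))
K(169, q(15)) - 10787 = 169 - 10787 = -10618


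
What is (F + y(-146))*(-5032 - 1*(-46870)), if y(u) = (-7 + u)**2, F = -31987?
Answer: -358886364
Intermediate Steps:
(F + y(-146))*(-5032 - 1*(-46870)) = (-31987 + (-7 - 146)**2)*(-5032 - 1*(-46870)) = (-31987 + (-153)**2)*(-5032 + 46870) = (-31987 + 23409)*41838 = -8578*41838 = -358886364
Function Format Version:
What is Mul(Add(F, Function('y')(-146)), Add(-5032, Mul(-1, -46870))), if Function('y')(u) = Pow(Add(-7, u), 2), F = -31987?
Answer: -358886364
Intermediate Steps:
Mul(Add(F, Function('y')(-146)), Add(-5032, Mul(-1, -46870))) = Mul(Add(-31987, Pow(Add(-7, -146), 2)), Add(-5032, Mul(-1, -46870))) = Mul(Add(-31987, Pow(-153, 2)), Add(-5032, 46870)) = Mul(Add(-31987, 23409), 41838) = Mul(-8578, 41838) = -358886364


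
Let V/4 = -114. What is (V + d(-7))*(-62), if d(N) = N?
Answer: 28706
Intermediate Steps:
V = -456 (V = 4*(-114) = -456)
(V + d(-7))*(-62) = (-456 - 7)*(-62) = -463*(-62) = 28706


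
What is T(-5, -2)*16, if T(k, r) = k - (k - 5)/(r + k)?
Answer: -720/7 ≈ -102.86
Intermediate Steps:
T(k, r) = k - (-5 + k)/(k + r)
T(-5, -2)*16 = ((5 + (-5)**2 - 1*(-5) - 5*(-2))/(-5 - 2))*16 = ((5 + 25 + 5 + 10)/(-7))*16 = -1/7*45*16 = -45/7*16 = -720/7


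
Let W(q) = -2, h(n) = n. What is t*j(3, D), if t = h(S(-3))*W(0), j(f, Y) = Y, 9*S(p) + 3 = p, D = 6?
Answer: 8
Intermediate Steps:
S(p) = -⅓ + p/9
t = 4/3 (t = (-⅓ + (⅑)*(-3))*(-2) = (-⅓ - ⅓)*(-2) = -⅔*(-2) = 4/3 ≈ 1.3333)
t*j(3, D) = (4/3)*6 = 8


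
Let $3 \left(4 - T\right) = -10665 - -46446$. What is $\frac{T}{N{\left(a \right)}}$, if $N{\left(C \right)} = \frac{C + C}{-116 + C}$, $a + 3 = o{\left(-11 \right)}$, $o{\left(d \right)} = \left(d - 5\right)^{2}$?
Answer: $- \frac{1633451}{506} \approx -3228.2$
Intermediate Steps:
$o{\left(d \right)} = \left(-5 + d\right)^{2}$
$a = 253$ ($a = -3 + \left(-5 - 11\right)^{2} = -3 + \left(-16\right)^{2} = -3 + 256 = 253$)
$N{\left(C \right)} = \frac{2 C}{-116 + C}$
$T = -11923$ ($T = 4 - \frac{-10665 - -46446}{3} = 4 - \frac{-10665 + 46446}{3} = 4 - 11927 = -11923$)
$\frac{T}{N{\left(a \right)}} = - \frac{11923}{2 \cdot 253 \frac{1}{-116 + 253}} = - \frac{11923}{2 \cdot 253 \cdot \frac{1}{137}} = - \frac{11923}{\frac{506}{137}} = \left(-11923\right) \frac{137}{506} = - \frac{1633451}{506}$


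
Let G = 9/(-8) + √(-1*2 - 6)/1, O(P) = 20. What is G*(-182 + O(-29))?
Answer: 729/4 - 324*I*√2 ≈ 182.25 - 458.21*I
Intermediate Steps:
G = -9/8 + 2*I*√2 (G = 9*(-⅛) + √(-2 - 6)*1 = -9/8 + √(-8)*1 = -9/8 + (2*I*√2)*1 = -9/8 + 2*I*√2 ≈ -1.125 + 2.8284*I)
G*(-182 + O(-29)) = (-9/8 + 2*I*√2)*(-182 + 20) = (-9/8 + 2*I*√2)*(-162) = 729/4 - 324*I*√2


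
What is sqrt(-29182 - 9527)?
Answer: 3*I*sqrt(4301) ≈ 196.75*I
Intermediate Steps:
sqrt(-29182 - 9527) = sqrt(-38709) = 3*I*sqrt(4301)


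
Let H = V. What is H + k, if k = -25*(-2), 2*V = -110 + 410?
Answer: 200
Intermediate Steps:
V = 150 (V = (-110 + 410)/2 = (½)*300 = 150)
H = 150
k = 50 (k = -5*(-10) = 50)
H + k = 150 + 50 = 200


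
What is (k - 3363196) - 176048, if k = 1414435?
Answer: -2124809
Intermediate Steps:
(k - 3363196) - 176048 = (1414435 - 3363196) - 176048 = -1948761 - 176048 = -2124809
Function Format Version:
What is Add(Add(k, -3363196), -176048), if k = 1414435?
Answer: -2124809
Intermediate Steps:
Add(Add(k, -3363196), -176048) = Add(Add(1414435, -3363196), -176048) = Add(-1948761, -176048) = -2124809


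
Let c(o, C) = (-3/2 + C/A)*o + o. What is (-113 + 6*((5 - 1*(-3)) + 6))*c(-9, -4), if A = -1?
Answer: 1827/2 ≈ 913.50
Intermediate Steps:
c(o, C) = o + o*(-3/2 - C) (c(o, C) = (-3/2 + C/(-1))*o + o = (-3*½ + C*(-1))*o + o = (-3/2 - C)*o + o = o*(-3/2 - C) + o = o + o*(-3/2 - C))
(-113 + 6*((5 - 1*(-3)) + 6))*c(-9, -4) = (-113 + 6*((5 - 1*(-3)) + 6))*(-1*(-9)*(½ - 4)) = (-113 + 6*((5 + 3) + 6))*(-1*(-9)*(-7/2)) = (-113 + 6*(8 + 6))*(-63/2) = (-113 + 6*14)*(-63/2) = (-113 + 84)*(-63/2) = -29*(-63/2) = 1827/2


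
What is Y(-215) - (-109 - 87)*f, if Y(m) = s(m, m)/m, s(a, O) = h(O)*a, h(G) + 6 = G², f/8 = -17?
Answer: 19563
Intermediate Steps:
f = -136 (f = 8*(-17) = -136)
h(G) = -6 + G²
s(a, O) = a*(-6 + O²) (s(a, O) = (-6 + O²)*a = a*(-6 + O²))
Y(m) = -6 + m² (Y(m) = (m*(-6 + m²))/m = -6 + m²)
Y(-215) - (-109 - 87)*f = (-6 + (-215)²) - (-109 - 87)*(-136) = (-6 + 46225) - (-196)*(-136) = 46219 - 1*26656 = 46219 - 26656 = 19563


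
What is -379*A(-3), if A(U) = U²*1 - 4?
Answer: -1895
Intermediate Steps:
A(U) = -4 + U² (A(U) = U² - 4 = -4 + U²)
-379*A(-3) = -379*(-4 + (-3)²) = -379*(-4 + 9) = -379*5 = -1895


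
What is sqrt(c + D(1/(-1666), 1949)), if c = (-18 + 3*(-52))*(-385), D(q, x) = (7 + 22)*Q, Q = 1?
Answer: sqrt(67019) ≈ 258.88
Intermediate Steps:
D(q, x) = 29 (D(q, x) = (7 + 22)*1 = 29*1 = 29)
c = 66990 (c = (-18 - 156)*(-385) = -174*(-385) = 66990)
sqrt(c + D(1/(-1666), 1949)) = sqrt(66990 + 29) = sqrt(67019)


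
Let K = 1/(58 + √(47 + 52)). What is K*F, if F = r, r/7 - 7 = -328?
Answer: -130326/3265 + 6741*√11/3265 ≈ -33.068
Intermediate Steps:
r = -2247 (r = 49 + 7*(-328) = 49 - 2296 = -2247)
K = 1/(58 + 3*√11) (K = 1/(58 + √99) = 1/(58 + 3*√11) ≈ 0.014717)
F = -2247
K*F = (58/3265 - 3*√11/3265)*(-2247) = -130326/3265 + 6741*√11/3265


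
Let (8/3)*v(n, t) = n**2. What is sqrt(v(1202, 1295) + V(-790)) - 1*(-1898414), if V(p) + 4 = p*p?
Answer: 1898414 + sqrt(4663590)/2 ≈ 1.8995e+6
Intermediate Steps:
v(n, t) = 3*n**2/8
V(p) = -4 + p**2 (V(p) = -4 + p*p = -4 + p**2)
sqrt(v(1202, 1295) + V(-790)) - 1*(-1898414) = sqrt((3/8)*1202**2 + (-4 + (-790)**2)) - 1*(-1898414) = sqrt((3/8)*1444804 + (-4 + 624100)) + 1898414 = sqrt(1083603/2 + 624096) + 1898414 = sqrt(2331795/2) + 1898414 = sqrt(4663590)/2 + 1898414 = 1898414 + sqrt(4663590)/2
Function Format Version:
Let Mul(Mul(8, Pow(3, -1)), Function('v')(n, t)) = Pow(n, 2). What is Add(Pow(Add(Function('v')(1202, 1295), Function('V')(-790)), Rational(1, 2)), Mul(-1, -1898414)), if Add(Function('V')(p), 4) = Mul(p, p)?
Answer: Add(1898414, Mul(Rational(1, 2), Pow(4663590, Rational(1, 2)))) ≈ 1.8995e+6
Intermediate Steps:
Function('v')(n, t) = Mul(Rational(3, 8), Pow(n, 2))
Function('V')(p) = Add(-4, Pow(p, 2)) (Function('V')(p) = Add(-4, Mul(p, p)) = Add(-4, Pow(p, 2)))
Add(Pow(Add(Function('v')(1202, 1295), Function('V')(-790)), Rational(1, 2)), Mul(-1, -1898414)) = Add(Pow(Add(Mul(Rational(3, 8), Pow(1202, 2)), Add(-4, Pow(-790, 2))), Rational(1, 2)), Mul(-1, -1898414)) = Add(Pow(Add(Mul(Rational(3, 8), 1444804), Add(-4, 624100)), Rational(1, 2)), 1898414) = Add(Pow(Add(Rational(1083603, 2), 624096), Rational(1, 2)), 1898414) = Add(Pow(Rational(2331795, 2), Rational(1, 2)), 1898414) = Add(Mul(Rational(1, 2), Pow(4663590, Rational(1, 2))), 1898414) = Add(1898414, Mul(Rational(1, 2), Pow(4663590, Rational(1, 2))))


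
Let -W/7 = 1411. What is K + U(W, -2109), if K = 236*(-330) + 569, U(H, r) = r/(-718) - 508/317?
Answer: -17596143657/227606 ≈ -77310.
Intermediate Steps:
W = -9877 (W = -7*1411 = -9877)
U(H, r) = -508/317 - r/718 (U(H, r) = r*(-1/718) - 508*1/317 = -r/718 - 508/317 = -508/317 - r/718)
K = -77311 (K = -77880 + 569 = -77311)
K + U(W, -2109) = -77311 + (-508/317 - 1/718*(-2109)) = -77311 + (-508/317 + 2109/718) = -77311 + 303809/227606 = -17596143657/227606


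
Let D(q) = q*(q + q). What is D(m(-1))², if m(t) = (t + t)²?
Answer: 1024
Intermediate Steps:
m(t) = 4*t² (m(t) = (2*t)² = 4*t²)
D(q) = 2*q² (D(q) = q*(2*q) = 2*q²)
D(m(-1))² = (2*(4*(-1)²)²)² = (2*(4*1)²)² = (2*4²)² = (2*16)² = 32² = 1024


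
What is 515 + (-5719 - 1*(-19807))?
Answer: 14603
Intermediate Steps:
515 + (-5719 - 1*(-19807)) = 515 + (-5719 + 19807) = 515 + 14088 = 14603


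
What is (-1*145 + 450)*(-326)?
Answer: -99430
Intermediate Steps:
(-1*145 + 450)*(-326) = (-145 + 450)*(-326) = 305*(-326) = -99430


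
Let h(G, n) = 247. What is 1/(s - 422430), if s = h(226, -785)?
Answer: -1/422183 ≈ -2.3686e-6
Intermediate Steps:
s = 247
1/(s - 422430) = 1/(247 - 422430) = 1/(-422183) = -1/422183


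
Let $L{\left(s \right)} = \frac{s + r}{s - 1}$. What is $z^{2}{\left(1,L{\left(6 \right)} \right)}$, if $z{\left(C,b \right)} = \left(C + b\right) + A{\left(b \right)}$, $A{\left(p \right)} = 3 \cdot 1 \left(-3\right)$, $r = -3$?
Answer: $\frac{1369}{25} \approx 54.76$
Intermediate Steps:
$L{\left(s \right)} = \frac{-3 + s}{-1 + s}$ ($L{\left(s \right)} = \frac{s - 3}{s - 1} = \frac{-3 + s}{-1 + s}$)
$A{\left(p \right)} = -9$ ($A{\left(p \right)} = 3 \left(-3\right) = -9$)
$z{\left(C,b \right)} = -9 + C + b$ ($z{\left(C,b \right)} = \left(C + b\right) - 9 = -9 + C + b$)
$z^{2}{\left(1,L{\left(6 \right)} \right)} = \left(-9 + 1 + \frac{-3 + 6}{-1 + 6}\right)^{2} = \left(-9 + 1 + \frac{1}{5} \cdot 3\right)^{2} = \left(-9 + 1 + \frac{3}{5}\right)^{2} = \left(- \frac{37}{5}\right)^{2} = \frac{1369}{25}$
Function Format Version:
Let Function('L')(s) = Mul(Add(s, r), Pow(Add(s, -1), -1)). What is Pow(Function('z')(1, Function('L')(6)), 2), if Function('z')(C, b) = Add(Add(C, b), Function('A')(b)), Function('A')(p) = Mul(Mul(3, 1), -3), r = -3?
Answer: Rational(1369, 25) ≈ 54.760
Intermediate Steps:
Function('L')(s) = Mul(Pow(Add(-1, s), -1), Add(-3, s)) (Function('L')(s) = Mul(Add(s, -3), Pow(Add(s, -1), -1)) = Mul(Add(-3, s), Pow(Add(-1, s), -1)) = Mul(Pow(Add(-1, s), -1), Add(-3, s)))
Function('A')(p) = -9 (Function('A')(p) = Mul(3, -3) = -9)
Function('z')(C, b) = Add(-9, C, b) (Function('z')(C, b) = Add(Add(C, b), -9) = Add(-9, C, b))
Pow(Function('z')(1, Function('L')(6)), 2) = Pow(Add(-9, 1, Mul(Pow(Add(-1, 6), -1), Add(-3, 6))), 2) = Pow(Add(-9, 1, Mul(Pow(5, -1), 3)), 2) = Pow(Add(-9, 1, Mul(Rational(1, 5), 3)), 2) = Pow(Add(-9, 1, Rational(3, 5)), 2) = Pow(Rational(-37, 5), 2) = Rational(1369, 25)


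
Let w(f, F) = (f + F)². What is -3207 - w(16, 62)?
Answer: -9291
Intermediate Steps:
w(f, F) = (F + f)²
-3207 - w(16, 62) = -3207 - (62 + 16)² = -3207 - 1*78² = -3207 - 1*6084 = -3207 - 6084 = -9291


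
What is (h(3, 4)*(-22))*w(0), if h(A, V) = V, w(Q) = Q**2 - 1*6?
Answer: 528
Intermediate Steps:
w(Q) = -6 + Q**2 (w(Q) = Q**2 - 6 = -6 + Q**2)
(h(3, 4)*(-22))*w(0) = (4*(-22))*(-6 + 0**2) = -88*(-6 + 0) = -88*(-6) = 528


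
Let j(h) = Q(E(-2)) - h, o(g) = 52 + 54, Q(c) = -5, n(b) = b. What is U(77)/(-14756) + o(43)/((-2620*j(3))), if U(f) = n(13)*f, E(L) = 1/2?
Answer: -346729/5522960 ≈ -0.062780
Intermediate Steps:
E(L) = ½
U(f) = 13*f
o(g) = 106
j(h) = -5 - h
U(77)/(-14756) + o(43)/((-2620*j(3))) = (13*77)/(-14756) + 106/((-2620*(-5 - 1*3))) = 1001*(-1/14756) + 106/((-2620*(-5 - 3))) = -143/2108 + 106/((-2620*(-8))) = -143/2108 + 106/20960 = -143/2108 + 106*(1/20960) = -143/2108 + 53/10480 = -346729/5522960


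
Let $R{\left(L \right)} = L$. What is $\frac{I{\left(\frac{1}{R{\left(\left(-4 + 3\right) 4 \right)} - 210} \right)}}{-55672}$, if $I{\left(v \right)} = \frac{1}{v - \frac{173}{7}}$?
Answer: $\frac{749}{1030739244} \approx 7.2666 \cdot 10^{-7}$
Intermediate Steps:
$I{\left(v \right)} = \frac{1}{- \frac{173}{7} + v}$ ($I{\left(v \right)} = \frac{1}{v - \frac{173}{7}} = \frac{1}{- \frac{173}{7} + v}$)
$\frac{I{\left(\frac{1}{R{\left(\left(-4 + 3\right) 4 \right)} - 210} \right)}}{-55672} = \frac{7 \frac{1}{-173 + \frac{7}{\left(-4 + 3\right) 4 - 210}}}{-55672} = \frac{7}{-173 + \frac{7}{\left(-1\right) 4 - 210}} \left(- \frac{1}{55672}\right) = \frac{7}{-173 + \frac{7}{-4 - 210}} \left(- \frac{1}{55672}\right) = \frac{7}{-173 + \frac{7}{-214}} \left(- \frac{1}{55672}\right) = \frac{7}{-173 + 7 \left(- \frac{1}{214}\right)} \left(- \frac{1}{55672}\right) = \frac{7}{-173 - \frac{7}{214}} \left(- \frac{1}{55672}\right) = \frac{7}{- \frac{37029}{214}} \left(- \frac{1}{55672}\right) = 7 \left(- \frac{214}{37029}\right) \left(- \frac{1}{55672}\right) = \left(- \frac{1498}{37029}\right) \left(- \frac{1}{55672}\right) = \frac{749}{1030739244}$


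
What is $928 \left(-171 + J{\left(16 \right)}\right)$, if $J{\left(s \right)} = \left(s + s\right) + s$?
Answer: $-114144$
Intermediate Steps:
$J{\left(s \right)} = 3 s$ ($J{\left(s \right)} = 2 s + s = 3 s$)
$928 \left(-171 + J{\left(16 \right)}\right) = 928 \left(-171 + 3 \cdot 16\right) = 928 \left(-171 + 48\right) = 928 \left(-123\right) = -114144$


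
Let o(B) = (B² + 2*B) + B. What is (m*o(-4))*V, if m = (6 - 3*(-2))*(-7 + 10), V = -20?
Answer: -2880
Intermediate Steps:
o(B) = B² + 3*B
m = 36 (m = (6 + 6)*3 = 12*3 = 36)
(m*o(-4))*V = (36*(-4*(3 - 4)))*(-20) = (36*(-4*(-1)))*(-20) = (36*4)*(-20) = 144*(-20) = -2880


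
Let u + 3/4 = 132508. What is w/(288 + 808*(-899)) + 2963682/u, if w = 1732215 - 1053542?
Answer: 8248049048195/384856177016 ≈ 21.432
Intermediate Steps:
u = 530029/4 (u = -¾ + 132508 = 530029/4 ≈ 1.3251e+5)
w = 678673
w/(288 + 808*(-899)) + 2963682/u = 678673/(288 + 808*(-899)) + 2963682/(530029/4) = 678673/(288 - 726392) + 2963682*(4/530029) = 678673/(-726104) + 11854728/530029 = 678673*(-1/726104) + 11854728/530029 = -678673/726104 + 11854728/530029 = 8248049048195/384856177016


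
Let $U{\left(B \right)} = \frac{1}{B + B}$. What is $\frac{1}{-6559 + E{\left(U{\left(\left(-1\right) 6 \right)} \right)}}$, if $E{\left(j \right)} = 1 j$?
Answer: $- \frac{12}{78709} \approx -0.00015246$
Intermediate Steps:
$U{\left(B \right)} = \frac{1}{2 B}$
$E{\left(j \right)} = j$
$\frac{1}{-6559 + E{\left(U{\left(\left(-1\right) 6 \right)} \right)}} = \frac{1}{-6559 + \frac{1}{2 \left(\left(-1\right) 6\right)}} = \frac{1}{-6559 + \frac{1}{2 \left(-6\right)}} = \frac{1}{-6559 + \frac{1}{2} \left(- \frac{1}{6}\right)} = \frac{1}{-6559 - \frac{1}{12}} = \frac{1}{- \frac{78709}{12}} = - \frac{12}{78709}$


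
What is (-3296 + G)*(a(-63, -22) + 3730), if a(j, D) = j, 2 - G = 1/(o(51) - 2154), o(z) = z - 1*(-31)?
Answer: -25027887389/2072 ≈ -1.2079e+7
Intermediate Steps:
o(z) = 31 + z (o(z) = z + 31 = 31 + z)
G = 4145/2072 (G = 2 - 1/((31 + 51) - 2154) = 2 - 1/(82 - 2154) = 2 - 1/(-2072) = 2 - 1*(-1/2072) = 2 + 1/2072 = 4145/2072 ≈ 2.0005)
(-3296 + G)*(a(-63, -22) + 3730) = (-3296 + 4145/2072)*(-63 + 3730) = -6825167/2072*3667 = -25027887389/2072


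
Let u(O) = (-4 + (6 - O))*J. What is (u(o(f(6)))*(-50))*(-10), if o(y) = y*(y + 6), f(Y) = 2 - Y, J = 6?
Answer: 30000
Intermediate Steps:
o(y) = y*(6 + y)
u(O) = 12 - 6*O (u(O) = (-4 + (6 - O))*6 = (2 - O)*6 = 12 - 6*O)
(u(o(f(6)))*(-50))*(-10) = ((12 - 6*(2 - 1*6)*(6 + (2 - 1*6)))*(-50))*(-10) = ((12 - 6*(2 - 6)*(6 + (2 - 6)))*(-50))*(-10) = ((12 - (-24)*(6 - 4))*(-50))*(-10) = ((12 - (-24)*2)*(-50))*(-10) = ((12 - 6*(-8))*(-50))*(-10) = ((12 + 48)*(-50))*(-10) = (60*(-50))*(-10) = -3000*(-10) = 30000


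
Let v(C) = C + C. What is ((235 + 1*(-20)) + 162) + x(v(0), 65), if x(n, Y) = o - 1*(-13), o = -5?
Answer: 385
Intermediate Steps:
v(C) = 2*C
x(n, Y) = 8 (x(n, Y) = -5 - 1*(-13) = -5 + 13 = 8)
((235 + 1*(-20)) + 162) + x(v(0), 65) = ((235 + 1*(-20)) + 162) + 8 = ((235 - 20) + 162) + 8 = (215 + 162) + 8 = 377 + 8 = 385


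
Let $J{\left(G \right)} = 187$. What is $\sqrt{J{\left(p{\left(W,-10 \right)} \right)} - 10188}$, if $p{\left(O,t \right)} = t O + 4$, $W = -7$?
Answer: $i \sqrt{10001} \approx 100.01 i$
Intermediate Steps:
$p{\left(O,t \right)} = 4 + O t$ ($p{\left(O,t \right)} = O t + 4 = 4 + O t$)
$\sqrt{J{\left(p{\left(W,-10 \right)} \right)} - 10188} = \sqrt{187 - 10188} = \sqrt{-10001} = i \sqrt{10001}$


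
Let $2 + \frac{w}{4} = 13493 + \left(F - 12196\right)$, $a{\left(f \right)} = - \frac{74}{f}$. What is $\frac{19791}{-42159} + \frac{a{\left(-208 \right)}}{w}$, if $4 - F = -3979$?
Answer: $- \frac{1114166915}{2373495488} \approx -0.46942$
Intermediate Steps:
$F = 3983$ ($F = 4 - -3979 = 4 + 3979 = 3983$)
$w = 21112$ ($w = -8 + 4 \left(13493 + \left(3983 - 12196\right)\right) = -8 + 4 \left(13493 - 8213\right) = -8 + 4 \cdot 5280 = -8 + 21120 = 21112$)
$\frac{19791}{-42159} + \frac{a{\left(-208 \right)}}{w} = \frac{19791}{-42159} + \frac{\left(-74\right) \frac{1}{-208}}{21112} = 19791 \left(- \frac{1}{42159}\right) + \left(-74\right) \left(- \frac{1}{208}\right) \frac{1}{21112} = - \frac{6597}{14053} + \frac{37}{104} \cdot \frac{1}{21112} = - \frac{6597}{14053} + \frac{37}{2195648} = - \frac{1114166915}{2373495488}$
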